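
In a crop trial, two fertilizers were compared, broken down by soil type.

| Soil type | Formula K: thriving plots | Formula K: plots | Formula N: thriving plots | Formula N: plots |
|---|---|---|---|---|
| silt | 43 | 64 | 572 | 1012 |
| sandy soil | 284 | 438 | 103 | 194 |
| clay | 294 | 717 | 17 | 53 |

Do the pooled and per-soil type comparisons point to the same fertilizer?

Silt: Formula K 43/64 = 67.2%, Formula N 572/1012 = 56.5% → Formula K
Sandy soil: Formula K 284/438 = 64.8%, Formula N 103/194 = 53.1% → Formula K
Clay: Formula K 294/717 = 41.0%, Formula N 17/53 = 32.1% → Formula K
Overall: Formula K 621/1219 = 50.9%, Formula N 692/1259 = 55.0% → Formula N
Formula K wins each soil group but Formula N wins overall — the comparison reverses. Formula K's plots skew toward clay, which has a lower base rate.

No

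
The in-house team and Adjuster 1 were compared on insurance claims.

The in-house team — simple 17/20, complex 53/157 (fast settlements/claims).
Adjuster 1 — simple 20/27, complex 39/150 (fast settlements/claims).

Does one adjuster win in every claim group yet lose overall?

No

Simple: the in-house team 17/20 = 85.0%, Adjuster 1 20/27 = 74.1% → the in-house team
Complex: the in-house team 53/157 = 33.8%, Adjuster 1 39/150 = 26.0% → the in-house team
Overall: the in-house team 70/177 = 39.5%, Adjuster 1 59/177 = 33.3% → the in-house team
The in-house team wins overall and in every claim group — no reversal.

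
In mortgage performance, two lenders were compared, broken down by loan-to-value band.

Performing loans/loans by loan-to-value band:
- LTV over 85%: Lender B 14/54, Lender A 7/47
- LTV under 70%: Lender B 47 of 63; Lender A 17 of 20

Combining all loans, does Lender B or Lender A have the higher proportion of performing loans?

Lender B

LTV over 85%: Lender B 14/54 = 25.9%, Lender A 7/47 = 14.9% → Lender B
LTV under 70%: Lender B 47/63 = 74.6%, Lender A 17/20 = 85.0% → Lender A
Overall: Lender B 61/117 = 52.1%, Lender A 24/67 = 35.8% → Lender B
(Neither sweeps every loan-to-value group, but Lender B has the higher pooled rate.)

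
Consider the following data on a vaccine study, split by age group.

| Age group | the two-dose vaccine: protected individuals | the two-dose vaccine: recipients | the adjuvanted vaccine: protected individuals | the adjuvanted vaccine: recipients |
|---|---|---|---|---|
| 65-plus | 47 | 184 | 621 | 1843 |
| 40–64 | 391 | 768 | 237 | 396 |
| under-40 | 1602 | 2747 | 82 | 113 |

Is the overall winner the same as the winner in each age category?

No

65-plus: the two-dose vaccine 47/184 = 25.5%, the adjuvanted vaccine 621/1843 = 33.7% → the adjuvanted vaccine
40–64: the two-dose vaccine 391/768 = 50.9%, the adjuvanted vaccine 237/396 = 59.8% → the adjuvanted vaccine
Under-40: the two-dose vaccine 1602/2747 = 58.3%, the adjuvanted vaccine 82/113 = 72.6% → the adjuvanted vaccine
Overall: the two-dose vaccine 2040/3699 = 55.2%, the adjuvanted vaccine 940/2352 = 40.0% → the two-dose vaccine
The adjuvanted vaccine wins each age group but the two-dose vaccine wins overall — the comparison reverses. The adjuvanted vaccine's recipients skew toward 65-plus, which has a lower base rate.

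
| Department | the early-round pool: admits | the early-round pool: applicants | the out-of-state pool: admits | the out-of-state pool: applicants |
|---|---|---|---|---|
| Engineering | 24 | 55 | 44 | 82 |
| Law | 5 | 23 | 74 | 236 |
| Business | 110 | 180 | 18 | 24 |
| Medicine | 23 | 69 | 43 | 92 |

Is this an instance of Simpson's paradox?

Yes

Engineering: the early-round pool 24/55 = 43.6%, the out-of-state pool 44/82 = 53.7% → the out-of-state pool
Law: the early-round pool 5/23 = 21.7%, the out-of-state pool 74/236 = 31.4% → the out-of-state pool
Business: the early-round pool 110/180 = 61.1%, the out-of-state pool 18/24 = 75.0% → the out-of-state pool
Medicine: the early-round pool 23/69 = 33.3%, the out-of-state pool 43/92 = 46.7% → the out-of-state pool
Overall: the early-round pool 162/327 = 49.5%, the out-of-state pool 179/434 = 41.2% → the early-round pool
The out-of-state pool wins each department group but the early-round pool wins overall — the comparison reverses. The out-of-state pool's applicants skew toward Law, which has a lower base rate.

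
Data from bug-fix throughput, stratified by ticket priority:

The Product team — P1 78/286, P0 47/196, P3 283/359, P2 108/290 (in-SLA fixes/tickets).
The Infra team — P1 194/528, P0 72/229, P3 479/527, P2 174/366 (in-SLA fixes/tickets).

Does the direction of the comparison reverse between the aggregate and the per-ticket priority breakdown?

No

P1: the Product team 78/286 = 27.3%, the Infra team 194/528 = 36.7% → the Infra team
P0: the Product team 47/196 = 24.0%, the Infra team 72/229 = 31.4% → the Infra team
P3: the Product team 283/359 = 78.8%, the Infra team 479/527 = 90.9% → the Infra team
P2: the Product team 108/290 = 37.2%, the Infra team 174/366 = 47.5% → the Infra team
Overall: the Product team 516/1131 = 45.6%, the Infra team 919/1650 = 55.7% → the Infra team
The Infra team wins overall and in every ticket group — no reversal.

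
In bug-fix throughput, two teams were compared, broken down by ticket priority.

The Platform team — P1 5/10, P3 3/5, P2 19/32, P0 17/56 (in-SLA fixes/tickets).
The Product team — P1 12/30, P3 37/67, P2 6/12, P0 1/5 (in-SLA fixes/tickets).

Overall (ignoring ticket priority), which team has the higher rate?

the Product team

P1: the Platform team 5/10 = 50.0%, the Product team 12/30 = 40.0% → the Platform team
P3: the Platform team 3/5 = 60.0%, the Product team 37/67 = 55.2% → the Platform team
P2: the Platform team 19/32 = 59.4%, the Product team 6/12 = 50.0% → the Platform team
P0: the Platform team 17/56 = 30.4%, the Product team 1/5 = 20.0% → the Platform team
Overall: the Platform team 44/103 = 42.7%, the Product team 56/114 = 49.1% → the Product team
(The Platform team wins every ticket group but the Product team wins overall — the Platform team's tickets skew toward the low-rate P0 group.)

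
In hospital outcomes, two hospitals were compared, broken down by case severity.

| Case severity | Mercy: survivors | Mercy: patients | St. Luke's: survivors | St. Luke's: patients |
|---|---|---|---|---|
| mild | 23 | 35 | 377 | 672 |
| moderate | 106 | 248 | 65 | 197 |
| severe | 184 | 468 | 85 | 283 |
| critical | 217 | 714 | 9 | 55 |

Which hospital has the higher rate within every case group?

Mild: Mercy 23/35 = 65.7%, St. Luke's 377/672 = 56.1% → Mercy
Moderate: Mercy 106/248 = 42.7%, St. Luke's 65/197 = 33.0% → Mercy
Severe: Mercy 184/468 = 39.3%, St. Luke's 85/283 = 30.0% → Mercy
Critical: Mercy 217/714 = 30.4%, St. Luke's 9/55 = 16.4% → Mercy
Mercy has the higher rate in all 4 groups.

Mercy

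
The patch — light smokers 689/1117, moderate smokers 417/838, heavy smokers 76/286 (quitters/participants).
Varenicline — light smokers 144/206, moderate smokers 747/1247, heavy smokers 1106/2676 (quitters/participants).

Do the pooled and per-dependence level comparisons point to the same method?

No

Light smokers: the patch 689/1117 = 61.7%, varenicline 144/206 = 69.9% → varenicline
Moderate smokers: the patch 417/838 = 49.8%, varenicline 747/1247 = 59.9% → varenicline
Heavy smokers: the patch 76/286 = 26.6%, varenicline 1106/2676 = 41.3% → varenicline
Overall: the patch 1182/2241 = 52.7%, varenicline 1997/4129 = 48.4% → the patch
Varenicline wins each dependence group but the patch wins overall — the comparison reverses. Varenicline's participants skew toward heavy smokers, which has a lower base rate.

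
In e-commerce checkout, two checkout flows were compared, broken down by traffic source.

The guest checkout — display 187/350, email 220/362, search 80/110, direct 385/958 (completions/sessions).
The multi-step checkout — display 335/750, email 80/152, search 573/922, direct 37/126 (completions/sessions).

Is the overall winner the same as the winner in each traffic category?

No

Display: the guest checkout 187/350 = 53.4%, the multi-step checkout 335/750 = 44.7% → the guest checkout
Email: the guest checkout 220/362 = 60.8%, the multi-step checkout 80/152 = 52.6% → the guest checkout
Search: the guest checkout 80/110 = 72.7%, the multi-step checkout 573/922 = 62.1% → the guest checkout
Direct: the guest checkout 385/958 = 40.2%, the multi-step checkout 37/126 = 29.4% → the guest checkout
Overall: the guest checkout 872/1780 = 49.0%, the multi-step checkout 1025/1950 = 52.6% → the multi-step checkout
The guest checkout wins each traffic group but the multi-step checkout wins overall — the comparison reverses. The guest checkout's sessions skew toward direct, which has a lower base rate.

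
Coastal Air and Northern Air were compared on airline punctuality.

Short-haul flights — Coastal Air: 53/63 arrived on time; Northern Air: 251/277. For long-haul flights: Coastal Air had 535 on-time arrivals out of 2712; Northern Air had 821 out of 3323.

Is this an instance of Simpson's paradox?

No

Short-haul: Coastal Air 53/63 = 84.1%, Northern Air 251/277 = 90.6% → Northern Air
Long-haul: Coastal Air 535/2712 = 19.7%, Northern Air 821/3323 = 24.7% → Northern Air
Overall: Coastal Air 588/2775 = 21.2%, Northern Air 1072/3600 = 29.8% → Northern Air
Northern Air wins overall and in every route group — no reversal.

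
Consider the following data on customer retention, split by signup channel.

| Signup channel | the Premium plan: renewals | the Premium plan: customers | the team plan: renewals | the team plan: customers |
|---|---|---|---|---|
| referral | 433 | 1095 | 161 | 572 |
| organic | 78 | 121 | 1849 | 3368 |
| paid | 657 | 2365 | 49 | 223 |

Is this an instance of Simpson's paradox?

Referral: the Premium plan 433/1095 = 39.5%, the team plan 161/572 = 28.1% → the Premium plan
Organic: the Premium plan 78/121 = 64.5%, the team plan 1849/3368 = 54.9% → the Premium plan
Paid: the Premium plan 657/2365 = 27.8%, the team plan 49/223 = 22.0% → the Premium plan
Overall: the Premium plan 1168/3581 = 32.6%, the team plan 2059/4163 = 49.5% → the team plan
The Premium plan wins each signup group but the team plan wins overall — the comparison reverses. The Premium plan's customers skew toward paid, which has a lower base rate.

Yes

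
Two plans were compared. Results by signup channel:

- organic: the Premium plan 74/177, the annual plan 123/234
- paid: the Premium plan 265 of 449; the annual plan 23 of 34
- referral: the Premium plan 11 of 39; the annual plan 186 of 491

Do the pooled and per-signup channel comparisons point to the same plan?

Organic: the Premium plan 74/177 = 41.8%, the annual plan 123/234 = 52.6% → the annual plan
Paid: the Premium plan 265/449 = 59.0%, the annual plan 23/34 = 67.6% → the annual plan
Referral: the Premium plan 11/39 = 28.2%, the annual plan 186/491 = 37.9% → the annual plan
Overall: the Premium plan 350/665 = 52.6%, the annual plan 332/759 = 43.7% → the Premium plan
The annual plan wins each signup group but the Premium plan wins overall — the comparison reverses. The annual plan's customers skew toward referral, which has a lower base rate.

No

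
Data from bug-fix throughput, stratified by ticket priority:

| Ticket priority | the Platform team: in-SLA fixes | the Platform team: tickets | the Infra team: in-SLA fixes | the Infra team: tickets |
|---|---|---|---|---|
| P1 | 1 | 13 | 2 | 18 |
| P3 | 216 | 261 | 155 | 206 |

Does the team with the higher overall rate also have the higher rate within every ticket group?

No

P1: the Platform team 1/13 = 7.7%, the Infra team 2/18 = 11.1% → the Infra team
P3: the Platform team 216/261 = 82.8%, the Infra team 155/206 = 75.2% → the Platform team
Overall: the Platform team 217/274 = 79.2%, the Infra team 157/224 = 70.1% → the Platform team
Neither sweeps: the Platform team wins 1 of 2 groups, the Infra team wins 1. The Platform team wins overall but not every group — no Simpson reversal.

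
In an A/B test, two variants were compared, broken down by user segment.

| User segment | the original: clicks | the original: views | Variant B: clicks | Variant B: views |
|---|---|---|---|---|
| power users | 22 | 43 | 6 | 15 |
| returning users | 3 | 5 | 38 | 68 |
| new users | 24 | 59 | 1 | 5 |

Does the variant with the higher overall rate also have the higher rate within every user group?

No

Power users: the original 22/43 = 51.2%, Variant B 6/15 = 40.0% → the original
Returning users: the original 3/5 = 60.0%, Variant B 38/68 = 55.9% → the original
New users: the original 24/59 = 40.7%, Variant B 1/5 = 20.0% → the original
Overall: the original 49/107 = 45.8%, Variant B 45/88 = 51.1% → Variant B
The original wins each user group but Variant B wins overall — the comparison reverses. The original's views skew toward new users, which has a lower base rate.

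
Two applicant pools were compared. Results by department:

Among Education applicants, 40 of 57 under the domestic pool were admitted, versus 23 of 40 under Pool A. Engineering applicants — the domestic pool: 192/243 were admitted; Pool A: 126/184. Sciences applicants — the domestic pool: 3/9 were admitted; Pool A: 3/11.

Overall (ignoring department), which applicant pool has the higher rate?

the domestic pool

Education: the domestic pool 40/57 = 70.2%, Pool A 23/40 = 57.5% → the domestic pool
Engineering: the domestic pool 192/243 = 79.0%, Pool A 126/184 = 68.5% → the domestic pool
Sciences: the domestic pool 3/9 = 33.3%, Pool A 3/11 = 27.3% → the domestic pool
Overall: the domestic pool 235/309 = 76.1%, Pool A 152/235 = 64.7% → the domestic pool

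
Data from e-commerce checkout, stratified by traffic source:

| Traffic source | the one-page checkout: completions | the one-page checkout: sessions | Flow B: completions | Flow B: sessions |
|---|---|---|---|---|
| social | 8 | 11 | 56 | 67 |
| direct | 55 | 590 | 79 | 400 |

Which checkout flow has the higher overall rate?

Social: the one-page checkout 8/11 = 72.7%, Flow B 56/67 = 83.6% → Flow B
Direct: the one-page checkout 55/590 = 9.3%, Flow B 79/400 = 19.8% → Flow B
Overall: the one-page checkout 63/601 = 10.5%, Flow B 135/467 = 28.9% → Flow B

Flow B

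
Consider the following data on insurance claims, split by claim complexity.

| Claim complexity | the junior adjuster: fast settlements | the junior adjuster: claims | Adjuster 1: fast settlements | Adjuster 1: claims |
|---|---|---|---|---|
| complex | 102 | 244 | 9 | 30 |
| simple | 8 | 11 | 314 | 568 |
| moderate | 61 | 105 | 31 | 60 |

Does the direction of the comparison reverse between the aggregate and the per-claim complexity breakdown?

Complex: the junior adjuster 102/244 = 41.8%, Adjuster 1 9/30 = 30.0% → the junior adjuster
Simple: the junior adjuster 8/11 = 72.7%, Adjuster 1 314/568 = 55.3% → the junior adjuster
Moderate: the junior adjuster 61/105 = 58.1%, Adjuster 1 31/60 = 51.7% → the junior adjuster
Overall: the junior adjuster 171/360 = 47.5%, Adjuster 1 354/658 = 53.8% → Adjuster 1
The junior adjuster wins each claim group but Adjuster 1 wins overall — the comparison reverses. The junior adjuster's claims skew toward complex, which has a lower base rate.

Yes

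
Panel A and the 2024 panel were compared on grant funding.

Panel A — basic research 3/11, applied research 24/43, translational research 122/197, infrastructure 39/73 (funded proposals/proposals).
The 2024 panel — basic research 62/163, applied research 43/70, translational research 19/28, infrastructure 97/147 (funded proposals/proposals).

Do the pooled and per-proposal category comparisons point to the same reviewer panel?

Basic research: Panel A 3/11 = 27.3%, the 2024 panel 62/163 = 38.0% → the 2024 panel
Applied research: Panel A 24/43 = 55.8%, the 2024 panel 43/70 = 61.4% → the 2024 panel
Translational research: Panel A 122/197 = 61.9%, the 2024 panel 19/28 = 67.9% → the 2024 panel
Infrastructure: Panel A 39/73 = 53.4%, the 2024 panel 97/147 = 66.0% → the 2024 panel
Overall: Panel A 188/324 = 58.0%, the 2024 panel 221/408 = 54.2% → Panel A
The 2024 panel wins each proposal group but Panel A wins overall — the comparison reverses. The 2024 panel's proposals skew toward basic research, which has a lower base rate.

No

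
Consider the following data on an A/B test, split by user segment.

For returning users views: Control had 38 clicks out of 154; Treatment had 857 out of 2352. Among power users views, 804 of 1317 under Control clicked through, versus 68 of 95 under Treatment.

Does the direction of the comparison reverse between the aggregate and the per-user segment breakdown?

Yes

Returning users: Control 38/154 = 24.7%, Treatment 857/2352 = 36.4% → Treatment
Power users: Control 804/1317 = 61.0%, Treatment 68/95 = 71.6% → Treatment
Overall: Control 842/1471 = 57.2%, Treatment 925/2447 = 37.8% → Control
Treatment wins each user group but Control wins overall — the comparison reverses. Treatment's views skew toward returning users, which has a lower base rate.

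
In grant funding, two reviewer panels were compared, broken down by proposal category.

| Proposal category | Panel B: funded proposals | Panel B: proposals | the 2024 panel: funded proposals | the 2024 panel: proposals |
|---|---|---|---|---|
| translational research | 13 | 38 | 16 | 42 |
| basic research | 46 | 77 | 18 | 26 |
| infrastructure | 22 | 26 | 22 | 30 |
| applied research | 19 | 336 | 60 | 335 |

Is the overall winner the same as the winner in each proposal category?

Translational research: Panel B 13/38 = 34.2%, the 2024 panel 16/42 = 38.1% → the 2024 panel
Basic research: Panel B 46/77 = 59.7%, the 2024 panel 18/26 = 69.2% → the 2024 panel
Infrastructure: Panel B 22/26 = 84.6%, the 2024 panel 22/30 = 73.3% → Panel B
Applied research: Panel B 19/336 = 5.7%, the 2024 panel 60/335 = 17.9% → the 2024 panel
Overall: Panel B 100/477 = 21.0%, the 2024 panel 116/433 = 26.8% → the 2024 panel
Neither sweeps: Panel B wins 1 of 4 groups, the 2024 panel wins 3. The 2024 panel wins overall but not every group — no Simpson reversal.

No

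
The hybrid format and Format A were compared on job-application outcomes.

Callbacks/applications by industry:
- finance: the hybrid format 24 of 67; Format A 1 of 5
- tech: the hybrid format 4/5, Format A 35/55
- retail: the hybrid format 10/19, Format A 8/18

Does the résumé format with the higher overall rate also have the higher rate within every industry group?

No

Finance: the hybrid format 24/67 = 35.8%, Format A 1/5 = 20.0% → the hybrid format
Tech: the hybrid format 4/5 = 80.0%, Format A 35/55 = 63.6% → the hybrid format
Retail: the hybrid format 10/19 = 52.6%, Format A 8/18 = 44.4% → the hybrid format
Overall: the hybrid format 38/91 = 41.8%, Format A 44/78 = 56.4% → Format A
The hybrid format wins each industry group but Format A wins overall — the comparison reverses. The hybrid format's applications skew toward finance, which has a lower base rate.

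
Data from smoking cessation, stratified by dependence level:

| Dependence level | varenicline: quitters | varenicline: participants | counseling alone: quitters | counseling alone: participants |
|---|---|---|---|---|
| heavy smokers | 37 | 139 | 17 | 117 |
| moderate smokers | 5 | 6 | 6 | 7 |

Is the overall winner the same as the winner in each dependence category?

No

Heavy smokers: varenicline 37/139 = 26.6%, counseling alone 17/117 = 14.5% → varenicline
Moderate smokers: varenicline 5/6 = 83.3%, counseling alone 6/7 = 85.7% → counseling alone
Overall: varenicline 42/145 = 29.0%, counseling alone 23/124 = 18.5% → varenicline
Neither sweeps: varenicline wins 1 of 2 groups, counseling alone wins 1. Varenicline wins overall but not every group — no Simpson reversal.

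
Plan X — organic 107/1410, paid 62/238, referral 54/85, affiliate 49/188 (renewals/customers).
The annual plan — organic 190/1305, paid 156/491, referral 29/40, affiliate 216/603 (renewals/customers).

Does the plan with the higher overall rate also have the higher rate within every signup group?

Yes

Organic: Plan X 107/1410 = 7.6%, the annual plan 190/1305 = 14.6% → the annual plan
Paid: Plan X 62/238 = 26.1%, the annual plan 156/491 = 31.8% → the annual plan
Referral: Plan X 54/85 = 63.5%, the annual plan 29/40 = 72.5% → the annual plan
Affiliate: Plan X 49/188 = 26.1%, the annual plan 216/603 = 35.8% → the annual plan
Overall: Plan X 272/1921 = 14.2%, the annual plan 591/2439 = 24.2% → the annual plan
The annual plan wins overall and in every signup group — no reversal.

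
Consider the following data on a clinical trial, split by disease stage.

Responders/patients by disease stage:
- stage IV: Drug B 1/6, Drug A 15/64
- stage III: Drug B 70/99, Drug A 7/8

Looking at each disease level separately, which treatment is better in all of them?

Drug A

Stage IV: Drug B 1/6 = 16.7%, Drug A 15/64 = 23.4% → Drug A
Stage III: Drug B 70/99 = 70.7%, Drug A 7/8 = 87.5% → Drug A
Drug A has the higher rate in both groups.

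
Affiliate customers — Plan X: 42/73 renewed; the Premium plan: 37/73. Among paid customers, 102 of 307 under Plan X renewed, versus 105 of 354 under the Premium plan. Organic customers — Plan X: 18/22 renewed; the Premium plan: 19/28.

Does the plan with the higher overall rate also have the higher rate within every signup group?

Affiliate: Plan X 42/73 = 57.5%, the Premium plan 37/73 = 50.7% → Plan X
Paid: Plan X 102/307 = 33.2%, the Premium plan 105/354 = 29.7% → Plan X
Organic: Plan X 18/22 = 81.8%, the Premium plan 19/28 = 67.9% → Plan X
Overall: Plan X 162/402 = 40.3%, the Premium plan 161/455 = 35.4% → Plan X
Plan X wins overall and in every signup group — no reversal.

Yes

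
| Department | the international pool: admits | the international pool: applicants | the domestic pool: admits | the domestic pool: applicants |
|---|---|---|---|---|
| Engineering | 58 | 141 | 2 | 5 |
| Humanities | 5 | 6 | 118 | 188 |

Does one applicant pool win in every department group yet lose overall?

Engineering: the international pool 58/141 = 41.1%, the domestic pool 2/5 = 40.0% → the international pool
Humanities: the international pool 5/6 = 83.3%, the domestic pool 118/188 = 62.8% → the international pool
Overall: the international pool 63/147 = 42.9%, the domestic pool 120/193 = 62.2% → the domestic pool
The international pool wins each department group but the domestic pool wins overall — the comparison reverses. The international pool's applicants skew toward Engineering, which has a lower base rate.

Yes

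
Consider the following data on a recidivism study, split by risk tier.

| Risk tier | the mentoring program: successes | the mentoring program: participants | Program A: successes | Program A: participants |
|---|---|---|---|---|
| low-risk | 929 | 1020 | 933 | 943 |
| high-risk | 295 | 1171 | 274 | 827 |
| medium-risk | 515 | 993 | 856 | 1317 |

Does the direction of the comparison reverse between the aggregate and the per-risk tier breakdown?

No

Low-risk: the mentoring program 929/1020 = 91.1%, Program A 933/943 = 98.9% → Program A
High-risk: the mentoring program 295/1171 = 25.2%, Program A 274/827 = 33.1% → Program A
Medium-risk: the mentoring program 515/993 = 51.9%, Program A 856/1317 = 65.0% → Program A
Overall: the mentoring program 1739/3184 = 54.6%, Program A 2063/3087 = 66.8% → Program A
Program A wins overall and in every risk group — no reversal.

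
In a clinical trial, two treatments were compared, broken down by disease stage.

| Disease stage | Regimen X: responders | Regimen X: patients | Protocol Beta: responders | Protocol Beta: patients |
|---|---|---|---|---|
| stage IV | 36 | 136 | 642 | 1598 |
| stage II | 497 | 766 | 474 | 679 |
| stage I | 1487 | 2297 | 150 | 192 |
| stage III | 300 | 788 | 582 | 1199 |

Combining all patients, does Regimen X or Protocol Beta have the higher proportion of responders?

Stage IV: Regimen X 36/136 = 26.5%, Protocol Beta 642/1598 = 40.2% → Protocol Beta
Stage II: Regimen X 497/766 = 64.9%, Protocol Beta 474/679 = 69.8% → Protocol Beta
Stage I: Regimen X 1487/2297 = 64.7%, Protocol Beta 150/192 = 78.1% → Protocol Beta
Stage III: Regimen X 300/788 = 38.1%, Protocol Beta 582/1199 = 48.5% → Protocol Beta
Overall: Regimen X 2320/3987 = 58.2%, Protocol Beta 1848/3668 = 50.4% → Regimen X
(Protocol Beta wins every disease group but Regimen X wins overall — Protocol Beta's patients skew toward the low-rate stage IV group.)

Regimen X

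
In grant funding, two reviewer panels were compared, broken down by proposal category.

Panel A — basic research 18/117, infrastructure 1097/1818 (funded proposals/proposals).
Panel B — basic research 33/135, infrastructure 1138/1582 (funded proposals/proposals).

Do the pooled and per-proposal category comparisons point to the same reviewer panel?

Yes

Basic research: Panel A 18/117 = 15.4%, Panel B 33/135 = 24.4% → Panel B
Infrastructure: Panel A 1097/1818 = 60.3%, Panel B 1138/1582 = 71.9% → Panel B
Overall: Panel A 1115/1935 = 57.6%, Panel B 1171/1717 = 68.2% → Panel B
Panel B wins overall and in every proposal group — no reversal.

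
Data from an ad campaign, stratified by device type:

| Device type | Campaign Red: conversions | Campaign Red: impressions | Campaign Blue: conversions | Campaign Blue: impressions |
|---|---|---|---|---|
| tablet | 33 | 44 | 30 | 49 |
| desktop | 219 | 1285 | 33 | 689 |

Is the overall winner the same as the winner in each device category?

Yes

Tablet: Campaign Red 33/44 = 75.0%, Campaign Blue 30/49 = 61.2% → Campaign Red
Desktop: Campaign Red 219/1285 = 17.0%, Campaign Blue 33/689 = 4.8% → Campaign Red
Overall: Campaign Red 252/1329 = 19.0%, Campaign Blue 63/738 = 8.5% → Campaign Red
Campaign Red wins overall and in every device group — no reversal.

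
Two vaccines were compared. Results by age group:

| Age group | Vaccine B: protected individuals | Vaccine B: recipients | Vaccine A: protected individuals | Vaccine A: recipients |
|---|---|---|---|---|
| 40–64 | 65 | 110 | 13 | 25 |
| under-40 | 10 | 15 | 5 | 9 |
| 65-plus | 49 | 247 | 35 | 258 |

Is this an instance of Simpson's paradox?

No

40–64: Vaccine B 65/110 = 59.1%, Vaccine A 13/25 = 52.0% → Vaccine B
Under-40: Vaccine B 10/15 = 66.7%, Vaccine A 5/9 = 55.6% → Vaccine B
65-plus: Vaccine B 49/247 = 19.8%, Vaccine A 35/258 = 13.6% → Vaccine B
Overall: Vaccine B 124/372 = 33.3%, Vaccine A 53/292 = 18.2% → Vaccine B
Vaccine B wins overall and in every age group — no reversal.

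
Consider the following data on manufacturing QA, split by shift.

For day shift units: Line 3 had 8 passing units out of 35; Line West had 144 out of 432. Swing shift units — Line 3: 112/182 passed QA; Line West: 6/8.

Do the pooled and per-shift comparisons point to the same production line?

Day shift: Line 3 8/35 = 22.9%, Line West 144/432 = 33.3% → Line West
Swing shift: Line 3 112/182 = 61.5%, Line West 6/8 = 75.0% → Line West
Overall: Line 3 120/217 = 55.3%, Line West 150/440 = 34.1% → Line 3
Line West wins each shift group but Line 3 wins overall — the comparison reverses. Line West's units skew toward day shift, which has a lower base rate.

No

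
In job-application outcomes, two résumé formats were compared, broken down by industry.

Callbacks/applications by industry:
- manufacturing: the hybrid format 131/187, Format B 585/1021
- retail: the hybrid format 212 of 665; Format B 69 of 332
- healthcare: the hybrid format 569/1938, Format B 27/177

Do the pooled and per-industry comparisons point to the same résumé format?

Manufacturing: the hybrid format 131/187 = 70.1%, Format B 585/1021 = 57.3% → the hybrid format
Retail: the hybrid format 212/665 = 31.9%, Format B 69/332 = 20.8% → the hybrid format
Healthcare: the hybrid format 569/1938 = 29.4%, Format B 27/177 = 15.3% → the hybrid format
Overall: the hybrid format 912/2790 = 32.7%, Format B 681/1530 = 44.5% → Format B
The hybrid format wins each industry group but Format B wins overall — the comparison reverses. The hybrid format's applications skew toward healthcare, which has a lower base rate.

No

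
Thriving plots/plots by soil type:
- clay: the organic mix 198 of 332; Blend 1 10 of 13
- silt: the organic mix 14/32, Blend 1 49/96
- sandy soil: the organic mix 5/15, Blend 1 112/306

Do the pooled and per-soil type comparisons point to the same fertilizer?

No

Clay: the organic mix 198/332 = 59.6%, Blend 1 10/13 = 76.9% → Blend 1
Silt: the organic mix 14/32 = 43.8%, Blend 1 49/96 = 51.0% → Blend 1
Sandy soil: the organic mix 5/15 = 33.3%, Blend 1 112/306 = 36.6% → Blend 1
Overall: the organic mix 217/379 = 57.3%, Blend 1 171/415 = 41.2% → the organic mix
Blend 1 wins each soil group but the organic mix wins overall — the comparison reverses. Blend 1's plots skew toward sandy soil, which has a lower base rate.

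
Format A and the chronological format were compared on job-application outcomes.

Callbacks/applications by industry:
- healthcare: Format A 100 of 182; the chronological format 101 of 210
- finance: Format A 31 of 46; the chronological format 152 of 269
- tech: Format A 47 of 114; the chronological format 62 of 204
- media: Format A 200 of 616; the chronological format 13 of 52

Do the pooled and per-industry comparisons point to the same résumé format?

No

Healthcare: Format A 100/182 = 54.9%, the chronological format 101/210 = 48.1% → Format A
Finance: Format A 31/46 = 67.4%, the chronological format 152/269 = 56.5% → Format A
Tech: Format A 47/114 = 41.2%, the chronological format 62/204 = 30.4% → Format A
Media: Format A 200/616 = 32.5%, the chronological format 13/52 = 25.0% → Format A
Overall: Format A 378/958 = 39.5%, the chronological format 328/735 = 44.6% → the chronological format
Format A wins each industry group but the chronological format wins overall — the comparison reverses. Format A's applications skew toward media, which has a lower base rate.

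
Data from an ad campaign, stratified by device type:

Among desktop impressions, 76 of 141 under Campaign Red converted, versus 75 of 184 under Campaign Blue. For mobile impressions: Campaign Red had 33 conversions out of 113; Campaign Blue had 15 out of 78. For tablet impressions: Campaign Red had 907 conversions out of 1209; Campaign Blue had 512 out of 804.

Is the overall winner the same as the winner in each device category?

Yes

Desktop: Campaign Red 76/141 = 53.9%, Campaign Blue 75/184 = 40.8% → Campaign Red
Mobile: Campaign Red 33/113 = 29.2%, Campaign Blue 15/78 = 19.2% → Campaign Red
Tablet: Campaign Red 907/1209 = 75.0%, Campaign Blue 512/804 = 63.7% → Campaign Red
Overall: Campaign Red 1016/1463 = 69.4%, Campaign Blue 602/1066 = 56.5% → Campaign Red
Campaign Red wins overall and in every device group — no reversal.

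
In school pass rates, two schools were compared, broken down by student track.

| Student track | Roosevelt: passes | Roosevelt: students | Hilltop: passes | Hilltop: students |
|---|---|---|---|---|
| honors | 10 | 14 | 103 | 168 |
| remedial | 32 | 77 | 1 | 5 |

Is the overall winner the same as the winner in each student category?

No

Honors: Roosevelt 10/14 = 71.4%, Hilltop 103/168 = 61.3% → Roosevelt
Remedial: Roosevelt 32/77 = 41.6%, Hilltop 1/5 = 20.0% → Roosevelt
Overall: Roosevelt 42/91 = 46.2%, Hilltop 104/173 = 60.1% → Hilltop
Roosevelt wins each student group but Hilltop wins overall — the comparison reverses. Roosevelt's students skew toward remedial, which has a lower base rate.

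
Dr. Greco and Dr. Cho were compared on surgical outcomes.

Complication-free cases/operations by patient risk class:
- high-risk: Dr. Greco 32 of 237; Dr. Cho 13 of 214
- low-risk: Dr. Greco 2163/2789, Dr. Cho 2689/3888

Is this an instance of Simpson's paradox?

No

High-risk: Dr. Greco 32/237 = 13.5%, Dr. Cho 13/214 = 6.1% → Dr. Greco
Low-risk: Dr. Greco 2163/2789 = 77.6%, Dr. Cho 2689/3888 = 69.2% → Dr. Greco
Overall: Dr. Greco 2195/3026 = 72.5%, Dr. Cho 2702/4102 = 65.9% → Dr. Greco
Dr. Greco wins overall and in every patient risk group — no reversal.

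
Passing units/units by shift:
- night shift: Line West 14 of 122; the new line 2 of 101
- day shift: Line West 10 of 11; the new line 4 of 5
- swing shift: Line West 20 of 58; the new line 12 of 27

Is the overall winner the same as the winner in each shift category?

No

Night shift: Line West 14/122 = 11.5%, the new line 2/101 = 2.0% → Line West
Day shift: Line West 10/11 = 90.9%, the new line 4/5 = 80.0% → Line West
Swing shift: Line West 20/58 = 34.5%, the new line 12/27 = 44.4% → the new line
Overall: Line West 44/191 = 23.0%, the new line 18/133 = 13.5% → Line West
Neither sweeps: Line West wins 2 of 3 groups, the new line wins 1. Line West wins overall but not every group — no Simpson reversal.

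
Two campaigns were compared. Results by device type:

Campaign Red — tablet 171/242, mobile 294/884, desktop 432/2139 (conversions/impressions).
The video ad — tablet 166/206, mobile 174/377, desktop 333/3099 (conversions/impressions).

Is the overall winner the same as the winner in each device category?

No

Tablet: Campaign Red 171/242 = 70.7%, the video ad 166/206 = 80.6% → the video ad
Mobile: Campaign Red 294/884 = 33.3%, the video ad 174/377 = 46.2% → the video ad
Desktop: Campaign Red 432/2139 = 20.2%, the video ad 333/3099 = 10.7% → Campaign Red
Overall: Campaign Red 897/3265 = 27.5%, the video ad 673/3682 = 18.3% → Campaign Red
Neither sweeps: Campaign Red wins 1 of 3 groups, the video ad wins 2. Campaign Red wins overall but not every group — no Simpson reversal.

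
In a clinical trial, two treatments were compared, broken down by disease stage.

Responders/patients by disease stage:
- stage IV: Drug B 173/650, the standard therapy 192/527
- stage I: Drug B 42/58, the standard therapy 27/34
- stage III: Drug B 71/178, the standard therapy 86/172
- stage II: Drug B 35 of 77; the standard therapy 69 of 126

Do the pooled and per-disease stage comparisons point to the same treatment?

Stage IV: Drug B 173/650 = 26.6%, the standard therapy 192/527 = 36.4% → the standard therapy
Stage I: Drug B 42/58 = 72.4%, the standard therapy 27/34 = 79.4% → the standard therapy
Stage III: Drug B 71/178 = 39.9%, the standard therapy 86/172 = 50.0% → the standard therapy
Stage II: Drug B 35/77 = 45.5%, the standard therapy 69/126 = 54.8% → the standard therapy
Overall: Drug B 321/963 = 33.3%, the standard therapy 374/859 = 43.5% → the standard therapy
The standard therapy wins overall and in every disease group — no reversal.

Yes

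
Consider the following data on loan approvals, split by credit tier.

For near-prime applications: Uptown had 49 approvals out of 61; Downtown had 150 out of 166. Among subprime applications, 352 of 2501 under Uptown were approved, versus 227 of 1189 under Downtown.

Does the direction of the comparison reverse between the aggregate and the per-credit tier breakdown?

Near-prime: Uptown 49/61 = 80.3%, Downtown 150/166 = 90.4% → Downtown
Subprime: Uptown 352/2501 = 14.1%, Downtown 227/1189 = 19.1% → Downtown
Overall: Uptown 401/2562 = 15.7%, Downtown 377/1355 = 27.8% → Downtown
Downtown wins overall and in every credit group — no reversal.

No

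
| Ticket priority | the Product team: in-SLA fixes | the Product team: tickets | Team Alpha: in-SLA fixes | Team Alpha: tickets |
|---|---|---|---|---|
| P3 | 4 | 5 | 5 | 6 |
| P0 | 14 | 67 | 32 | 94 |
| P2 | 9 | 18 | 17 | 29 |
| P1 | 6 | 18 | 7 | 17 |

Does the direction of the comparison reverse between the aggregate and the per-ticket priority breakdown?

P3: the Product team 4/5 = 80.0%, Team Alpha 5/6 = 83.3% → Team Alpha
P0: the Product team 14/67 = 20.9%, Team Alpha 32/94 = 34.0% → Team Alpha
P2: the Product team 9/18 = 50.0%, Team Alpha 17/29 = 58.6% → Team Alpha
P1: the Product team 6/18 = 33.3%, Team Alpha 7/17 = 41.2% → Team Alpha
Overall: the Product team 33/108 = 30.6%, Team Alpha 61/146 = 41.8% → Team Alpha
Team Alpha wins overall and in every ticket group — no reversal.

No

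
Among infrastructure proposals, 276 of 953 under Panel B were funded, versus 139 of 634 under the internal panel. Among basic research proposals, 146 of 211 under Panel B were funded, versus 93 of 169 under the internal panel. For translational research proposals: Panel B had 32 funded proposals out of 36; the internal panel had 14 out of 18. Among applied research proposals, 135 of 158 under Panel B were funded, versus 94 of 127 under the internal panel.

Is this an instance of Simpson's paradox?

No

Infrastructure: Panel B 276/953 = 29.0%, the internal panel 139/634 = 21.9% → Panel B
Basic research: Panel B 146/211 = 69.2%, the internal panel 93/169 = 55.0% → Panel B
Translational research: Panel B 32/36 = 88.9%, the internal panel 14/18 = 77.8% → Panel B
Applied research: Panel B 135/158 = 85.4%, the internal panel 94/127 = 74.0% → Panel B
Overall: Panel B 589/1358 = 43.4%, the internal panel 340/948 = 35.9% → Panel B
Panel B wins overall and in every proposal group — no reversal.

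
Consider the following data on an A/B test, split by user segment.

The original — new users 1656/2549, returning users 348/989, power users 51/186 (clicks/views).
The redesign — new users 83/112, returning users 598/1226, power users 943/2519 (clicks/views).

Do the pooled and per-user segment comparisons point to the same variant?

New users: the original 1656/2549 = 65.0%, the redesign 83/112 = 74.1% → the redesign
Returning users: the original 348/989 = 35.2%, the redesign 598/1226 = 48.8% → the redesign
Power users: the original 51/186 = 27.4%, the redesign 943/2519 = 37.4% → the redesign
Overall: the original 2055/3724 = 55.2%, the redesign 1624/3857 = 42.1% → the original
The redesign wins each user group but the original wins overall — the comparison reverses. The redesign's views skew toward power users, which has a lower base rate.

No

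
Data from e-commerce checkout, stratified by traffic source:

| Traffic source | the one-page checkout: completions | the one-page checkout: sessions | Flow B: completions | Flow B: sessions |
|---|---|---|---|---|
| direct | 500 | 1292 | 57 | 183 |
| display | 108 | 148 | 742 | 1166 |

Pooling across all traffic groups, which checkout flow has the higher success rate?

Flow B

Direct: the one-page checkout 500/1292 = 38.7%, Flow B 57/183 = 31.1% → the one-page checkout
Display: the one-page checkout 108/148 = 73.0%, Flow B 742/1166 = 63.6% → the one-page checkout
Overall: the one-page checkout 608/1440 = 42.2%, Flow B 799/1349 = 59.2% → Flow B
(The one-page checkout wins every traffic group but Flow B wins overall — the one-page checkout's sessions skew toward the low-rate direct group.)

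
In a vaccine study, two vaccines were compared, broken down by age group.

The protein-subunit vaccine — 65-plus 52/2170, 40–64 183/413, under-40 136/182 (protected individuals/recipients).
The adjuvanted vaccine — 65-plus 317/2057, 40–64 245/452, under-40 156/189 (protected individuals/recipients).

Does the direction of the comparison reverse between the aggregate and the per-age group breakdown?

65-plus: the protein-subunit vaccine 52/2170 = 2.4%, the adjuvanted vaccine 317/2057 = 15.4% → the adjuvanted vaccine
40–64: the protein-subunit vaccine 183/413 = 44.3%, the adjuvanted vaccine 245/452 = 54.2% → the adjuvanted vaccine
Under-40: the protein-subunit vaccine 136/182 = 74.7%, the adjuvanted vaccine 156/189 = 82.5% → the adjuvanted vaccine
Overall: the protein-subunit vaccine 371/2765 = 13.4%, the adjuvanted vaccine 718/2698 = 26.6% → the adjuvanted vaccine
The adjuvanted vaccine wins overall and in every age group — no reversal.

No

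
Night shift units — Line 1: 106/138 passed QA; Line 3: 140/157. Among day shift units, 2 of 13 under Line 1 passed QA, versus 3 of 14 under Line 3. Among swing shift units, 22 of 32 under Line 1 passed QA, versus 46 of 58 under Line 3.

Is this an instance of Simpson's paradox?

Night shift: Line 1 106/138 = 76.8%, Line 3 140/157 = 89.2% → Line 3
Day shift: Line 1 2/13 = 15.4%, Line 3 3/14 = 21.4% → Line 3
Swing shift: Line 1 22/32 = 68.8%, Line 3 46/58 = 79.3% → Line 3
Overall: Line 1 130/183 = 71.0%, Line 3 189/229 = 82.5% → Line 3
Line 3 wins overall and in every shift group — no reversal.

No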